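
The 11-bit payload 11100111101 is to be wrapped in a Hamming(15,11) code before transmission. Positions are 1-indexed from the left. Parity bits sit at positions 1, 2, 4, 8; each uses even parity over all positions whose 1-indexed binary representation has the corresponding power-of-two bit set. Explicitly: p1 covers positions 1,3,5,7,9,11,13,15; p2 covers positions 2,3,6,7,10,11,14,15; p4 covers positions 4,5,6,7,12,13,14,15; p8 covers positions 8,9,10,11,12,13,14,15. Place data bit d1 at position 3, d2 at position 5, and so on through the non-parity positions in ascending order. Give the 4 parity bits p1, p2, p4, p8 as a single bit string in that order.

1111

Place data bits at non-power-of-two positions: b3=1, b5=1, b6=1, b7=0, b9=0, b10=1, b11=1, b12=1, b13=1, b14=0, b15=1.
p1 = XOR of data positions {3,5,7,9,11,13,15} = 1⊕1⊕0⊕0⊕1⊕1⊕1 = 1
p2 = XOR of data positions {3,6,7,10,11,14,15} = 1⊕1⊕0⊕1⊕1⊕0⊕1 = 1
p4 = XOR of data positions {5,6,7,12,13,14,15} = 1⊕1⊕0⊕1⊕1⊕0⊕1 = 1
p8 = XOR of data positions {9,10,11,12,13,14,15} = 0⊕1⊕1⊕1⊕1⊕0⊕1 = 1
Parity bits p1,p2,p4,p8 = 1111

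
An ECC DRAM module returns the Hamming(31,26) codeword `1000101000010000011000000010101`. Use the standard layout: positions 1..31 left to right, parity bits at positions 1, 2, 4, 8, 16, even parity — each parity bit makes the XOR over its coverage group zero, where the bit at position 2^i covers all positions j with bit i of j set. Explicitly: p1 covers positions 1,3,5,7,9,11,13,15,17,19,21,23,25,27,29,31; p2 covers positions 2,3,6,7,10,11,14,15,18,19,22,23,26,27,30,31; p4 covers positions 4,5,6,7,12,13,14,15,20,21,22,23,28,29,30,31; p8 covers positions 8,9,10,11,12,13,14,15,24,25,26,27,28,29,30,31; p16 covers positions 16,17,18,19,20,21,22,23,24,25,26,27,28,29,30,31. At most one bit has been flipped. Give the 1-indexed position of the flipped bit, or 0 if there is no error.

s1: b1⊕b3⊕b5⊕b7⊕b9⊕b11⊕b13⊕b15⊕b17⊕b19⊕b21⊕b23⊕b25⊕b27⊕b29⊕b31 = 1⊕0⊕1⊕1⊕0⊕0⊕0⊕0⊕0⊕1⊕0⊕0⊕0⊕1⊕1⊕1 = 1
s2: b2⊕b3⊕b6⊕b7⊕b10⊕b11⊕b14⊕b15⊕b18⊕b19⊕b22⊕b23⊕b26⊕b27⊕b30⊕b31 = 0⊕0⊕0⊕1⊕0⊕0⊕0⊕0⊕1⊕1⊕0⊕0⊕0⊕1⊕0⊕1 = 1
s4: b4⊕b5⊕b6⊕b7⊕b12⊕b13⊕b14⊕b15⊕b20⊕b21⊕b22⊕b23⊕b28⊕b29⊕b30⊕b31 = 0⊕1⊕0⊕1⊕1⊕0⊕0⊕0⊕0⊕0⊕0⊕0⊕0⊕1⊕0⊕1 = 1
s8: b8⊕b9⊕b10⊕b11⊕b12⊕b13⊕b14⊕b15⊕b24⊕b25⊕b26⊕b27⊕b28⊕b29⊕b30⊕b31 = 0⊕0⊕0⊕0⊕1⊕0⊕0⊕0⊕0⊕0⊕0⊕1⊕0⊕1⊕0⊕1 = 0
s16: b16⊕b17⊕b18⊕b19⊕b20⊕b21⊕b22⊕b23⊕b24⊕b25⊕b26⊕b27⊕b28⊕b29⊕b30⊕b31 = 0⊕0⊕1⊕1⊕0⊕0⊕0⊕0⊕0⊕0⊕0⊕1⊕0⊕1⊕0⊕1 = 1
Syndrome (s16...s1) = 10111 → position 23.

23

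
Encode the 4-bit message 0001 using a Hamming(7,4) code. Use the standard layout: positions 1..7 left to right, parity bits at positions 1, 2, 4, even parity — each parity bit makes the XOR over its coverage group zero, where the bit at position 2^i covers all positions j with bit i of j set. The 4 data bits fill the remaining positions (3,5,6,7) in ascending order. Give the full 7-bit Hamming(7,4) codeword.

1101001

Place data bits at non-power-of-two positions: b3=0, b5=0, b6=0, b7=1.
p1 = XOR of data positions {3,5,7} = 0⊕0⊕1 = 1
p2 = XOR of data positions {3,6,7} = 0⊕0⊕1 = 1
p4 = XOR of data positions {5,6,7} = 0⊕0⊕1 = 1
Codeword b1..b7 = 1101001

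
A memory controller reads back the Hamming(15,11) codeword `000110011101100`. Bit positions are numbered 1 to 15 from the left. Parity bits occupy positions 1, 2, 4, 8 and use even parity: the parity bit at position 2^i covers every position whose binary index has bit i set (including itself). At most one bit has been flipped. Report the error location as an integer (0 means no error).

s1: b1⊕b3⊕b5⊕b7⊕b9⊕b11⊕b13⊕b15 = 0⊕0⊕1⊕0⊕1⊕0⊕1⊕0 = 1
s2: b2⊕b3⊕b6⊕b7⊕b10⊕b11⊕b14⊕b15 = 0⊕0⊕0⊕0⊕1⊕0⊕0⊕0 = 1
s4: b4⊕b5⊕b6⊕b7⊕b12⊕b13⊕b14⊕b15 = 1⊕1⊕0⊕0⊕1⊕1⊕0⊕0 = 0
s8: b8⊕b9⊕b10⊕b11⊕b12⊕b13⊕b14⊕b15 = 1⊕1⊕1⊕0⊕1⊕1⊕0⊕0 = 1
Syndrome (s8...s1) = 1011 → position 11.

11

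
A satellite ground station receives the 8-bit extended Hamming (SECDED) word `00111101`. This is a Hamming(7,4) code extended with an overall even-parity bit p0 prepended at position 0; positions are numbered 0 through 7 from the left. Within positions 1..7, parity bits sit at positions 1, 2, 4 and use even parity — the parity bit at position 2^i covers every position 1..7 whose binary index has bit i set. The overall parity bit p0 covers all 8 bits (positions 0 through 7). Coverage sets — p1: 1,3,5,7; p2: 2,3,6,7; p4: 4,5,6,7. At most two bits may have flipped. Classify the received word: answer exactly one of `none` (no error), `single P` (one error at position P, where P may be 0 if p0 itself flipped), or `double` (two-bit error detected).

s1: b1⊕b3⊕b5⊕b7 = 0⊕1⊕1⊕1 = 1
s2: b2⊕b3⊕b6⊕b7 = 1⊕1⊕0⊕1 = 1
s4: b4⊕b5⊕b6⊕b7 = 1⊕1⊕0⊕1 = 1
Syndrome (s4...s1) = 111 → position 7.
Overall parity (XOR of all 8 bits, including p0): 0⊕0⊕1⊕1⊕1⊕1⊕0⊕1 = 1
Overall=1, syndrome position=7 → single-bit error at position 7.

single 7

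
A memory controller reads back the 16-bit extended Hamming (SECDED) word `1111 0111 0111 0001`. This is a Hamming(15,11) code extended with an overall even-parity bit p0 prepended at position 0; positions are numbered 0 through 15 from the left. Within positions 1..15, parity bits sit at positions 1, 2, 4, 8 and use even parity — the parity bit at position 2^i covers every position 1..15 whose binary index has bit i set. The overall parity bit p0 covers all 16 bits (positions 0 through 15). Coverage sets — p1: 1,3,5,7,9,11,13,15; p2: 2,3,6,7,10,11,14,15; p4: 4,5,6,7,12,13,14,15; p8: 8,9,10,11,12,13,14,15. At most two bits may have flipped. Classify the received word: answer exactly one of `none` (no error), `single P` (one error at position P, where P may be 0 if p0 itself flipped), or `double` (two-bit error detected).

single 3

s1: b1⊕b3⊕b5⊕b7⊕b9⊕b11⊕b13⊕b15 = 1⊕1⊕1⊕1⊕1⊕1⊕0⊕1 = 1
s2: b2⊕b3⊕b6⊕b7⊕b10⊕b11⊕b14⊕b15 = 1⊕1⊕1⊕1⊕1⊕1⊕0⊕1 = 1
s4: b4⊕b5⊕b6⊕b7⊕b12⊕b13⊕b14⊕b15 = 0⊕1⊕1⊕1⊕0⊕0⊕0⊕1 = 0
s8: b8⊕b9⊕b10⊕b11⊕b12⊕b13⊕b14⊕b15 = 0⊕1⊕1⊕1⊕0⊕0⊕0⊕1 = 0
Syndrome (s8...s1) = 0011 → position 3.
Overall parity (XOR of all 16 bits, including p0): 1⊕1⊕1⊕1⊕0⊕1⊕1⊕1⊕0⊕1⊕1⊕1⊕0⊕0⊕0⊕1 = 1
Overall=1, syndrome position=3 → single-bit error at position 3.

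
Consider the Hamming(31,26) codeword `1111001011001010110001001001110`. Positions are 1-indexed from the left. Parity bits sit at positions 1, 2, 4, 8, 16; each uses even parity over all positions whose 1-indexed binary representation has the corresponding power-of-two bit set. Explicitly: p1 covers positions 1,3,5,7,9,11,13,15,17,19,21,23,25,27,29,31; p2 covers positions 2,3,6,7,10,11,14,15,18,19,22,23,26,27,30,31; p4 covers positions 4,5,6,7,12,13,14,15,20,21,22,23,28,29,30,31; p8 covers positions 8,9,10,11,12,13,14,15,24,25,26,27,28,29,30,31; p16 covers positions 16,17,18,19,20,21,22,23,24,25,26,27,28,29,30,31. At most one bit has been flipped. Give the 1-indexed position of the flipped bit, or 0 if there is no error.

s1: b1⊕b3⊕b5⊕b7⊕b9⊕b11⊕b13⊕b15⊕b17⊕b19⊕b21⊕b23⊕b25⊕b27⊕b29⊕b31 = 1⊕1⊕0⊕1⊕1⊕0⊕1⊕1⊕1⊕0⊕0⊕0⊕1⊕0⊕1⊕0 = 1
s2: b2⊕b3⊕b6⊕b7⊕b10⊕b11⊕b14⊕b15⊕b18⊕b19⊕b22⊕b23⊕b26⊕b27⊕b30⊕b31 = 1⊕1⊕0⊕1⊕1⊕0⊕0⊕1⊕1⊕0⊕1⊕0⊕0⊕0⊕1⊕0 = 0
s4: b4⊕b5⊕b6⊕b7⊕b12⊕b13⊕b14⊕b15⊕b20⊕b21⊕b22⊕b23⊕b28⊕b29⊕b30⊕b31 = 1⊕0⊕0⊕1⊕0⊕1⊕0⊕1⊕0⊕0⊕1⊕0⊕1⊕1⊕1⊕0 = 0
s8: b8⊕b9⊕b10⊕b11⊕b12⊕b13⊕b14⊕b15⊕b24⊕b25⊕b26⊕b27⊕b28⊕b29⊕b30⊕b31 = 0⊕1⊕1⊕0⊕0⊕1⊕0⊕1⊕0⊕1⊕0⊕0⊕1⊕1⊕1⊕0 = 0
s16: b16⊕b17⊕b18⊕b19⊕b20⊕b21⊕b22⊕b23⊕b24⊕b25⊕b26⊕b27⊕b28⊕b29⊕b30⊕b31 = 0⊕1⊕1⊕0⊕0⊕0⊕1⊕0⊕0⊕1⊕0⊕0⊕1⊕1⊕1⊕0 = 1
Syndrome (s16...s1) = 10001 → position 17.

17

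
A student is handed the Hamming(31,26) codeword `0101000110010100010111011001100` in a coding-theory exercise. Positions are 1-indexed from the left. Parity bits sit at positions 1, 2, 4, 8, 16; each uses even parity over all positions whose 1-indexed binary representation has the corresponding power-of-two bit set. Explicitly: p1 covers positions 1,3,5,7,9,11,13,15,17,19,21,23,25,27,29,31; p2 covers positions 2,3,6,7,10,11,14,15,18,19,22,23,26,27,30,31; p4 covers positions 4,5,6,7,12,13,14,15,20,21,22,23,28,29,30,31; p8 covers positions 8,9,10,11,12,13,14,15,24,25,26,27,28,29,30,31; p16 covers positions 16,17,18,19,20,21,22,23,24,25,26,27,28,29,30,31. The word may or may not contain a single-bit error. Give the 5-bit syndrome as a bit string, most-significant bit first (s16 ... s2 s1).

s1: b1⊕b3⊕b5⊕b7⊕b9⊕b11⊕b13⊕b15⊕b17⊕b19⊕b21⊕b23⊕b25⊕b27⊕b29⊕b31 = 0⊕0⊕0⊕0⊕1⊕0⊕0⊕0⊕0⊕0⊕1⊕0⊕1⊕0⊕1⊕0 = 0
s2: b2⊕b3⊕b6⊕b7⊕b10⊕b11⊕b14⊕b15⊕b18⊕b19⊕b22⊕b23⊕b26⊕b27⊕b30⊕b31 = 1⊕0⊕0⊕0⊕0⊕0⊕1⊕0⊕1⊕0⊕1⊕0⊕0⊕0⊕0⊕0 = 0
s4: b4⊕b5⊕b6⊕b7⊕b12⊕b13⊕b14⊕b15⊕b20⊕b21⊕b22⊕b23⊕b28⊕b29⊕b30⊕b31 = 1⊕0⊕0⊕0⊕1⊕0⊕1⊕0⊕1⊕1⊕1⊕0⊕1⊕1⊕0⊕0 = 0
s8: b8⊕b9⊕b10⊕b11⊕b12⊕b13⊕b14⊕b15⊕b24⊕b25⊕b26⊕b27⊕b28⊕b29⊕b30⊕b31 = 1⊕1⊕0⊕0⊕1⊕0⊕1⊕0⊕1⊕1⊕0⊕0⊕1⊕1⊕0⊕0 = 0
s16: b16⊕b17⊕b18⊕b19⊕b20⊕b21⊕b22⊕b23⊕b24⊕b25⊕b26⊕b27⊕b28⊕b29⊕b30⊕b31 = 0⊕0⊕1⊕0⊕1⊕1⊕1⊕0⊕1⊕1⊕0⊕0⊕1⊕1⊕0⊕0 = 0
Syndrome (s16...s1) = 00000 → position 0 (no error).

00000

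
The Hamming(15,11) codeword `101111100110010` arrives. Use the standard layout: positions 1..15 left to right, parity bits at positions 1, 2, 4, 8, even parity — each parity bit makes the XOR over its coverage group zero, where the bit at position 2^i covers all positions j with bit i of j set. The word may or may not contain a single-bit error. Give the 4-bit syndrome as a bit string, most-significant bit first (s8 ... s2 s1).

1101

s1: b1⊕b3⊕b5⊕b7⊕b9⊕b11⊕b13⊕b15 = 1⊕1⊕1⊕1⊕0⊕1⊕0⊕0 = 1
s2: b2⊕b3⊕b6⊕b7⊕b10⊕b11⊕b14⊕b15 = 0⊕1⊕1⊕1⊕1⊕1⊕1⊕0 = 0
s4: b4⊕b5⊕b6⊕b7⊕b12⊕b13⊕b14⊕b15 = 1⊕1⊕1⊕1⊕0⊕0⊕1⊕0 = 1
s8: b8⊕b9⊕b10⊕b11⊕b12⊕b13⊕b14⊕b15 = 0⊕0⊕1⊕1⊕0⊕0⊕1⊕0 = 1
Syndrome (s8...s1) = 1101 → position 13.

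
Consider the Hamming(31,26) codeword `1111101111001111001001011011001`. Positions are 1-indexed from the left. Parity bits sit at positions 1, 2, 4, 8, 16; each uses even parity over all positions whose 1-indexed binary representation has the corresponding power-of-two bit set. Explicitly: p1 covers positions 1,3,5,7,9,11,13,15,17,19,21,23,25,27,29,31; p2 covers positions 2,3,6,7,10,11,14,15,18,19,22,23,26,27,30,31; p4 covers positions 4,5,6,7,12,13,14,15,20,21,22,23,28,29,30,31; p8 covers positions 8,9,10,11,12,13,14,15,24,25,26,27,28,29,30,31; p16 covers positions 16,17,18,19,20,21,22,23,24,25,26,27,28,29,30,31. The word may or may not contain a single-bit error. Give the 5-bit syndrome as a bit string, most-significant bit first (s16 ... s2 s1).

s1: b1⊕b3⊕b5⊕b7⊕b9⊕b11⊕b13⊕b15⊕b17⊕b19⊕b21⊕b23⊕b25⊕b27⊕b29⊕b31 = 1⊕1⊕1⊕1⊕1⊕0⊕1⊕1⊕0⊕1⊕0⊕0⊕1⊕1⊕0⊕1 = 1
s2: b2⊕b3⊕b6⊕b7⊕b10⊕b11⊕b14⊕b15⊕b18⊕b19⊕b22⊕b23⊕b26⊕b27⊕b30⊕b31 = 1⊕1⊕0⊕1⊕1⊕0⊕1⊕1⊕0⊕1⊕1⊕0⊕0⊕1⊕0⊕1 = 0
s4: b4⊕b5⊕b6⊕b7⊕b12⊕b13⊕b14⊕b15⊕b20⊕b21⊕b22⊕b23⊕b28⊕b29⊕b30⊕b31 = 1⊕1⊕0⊕1⊕0⊕1⊕1⊕1⊕0⊕0⊕1⊕0⊕1⊕0⊕0⊕1 = 1
s8: b8⊕b9⊕b10⊕b11⊕b12⊕b13⊕b14⊕b15⊕b24⊕b25⊕b26⊕b27⊕b28⊕b29⊕b30⊕b31 = 1⊕1⊕1⊕0⊕0⊕1⊕1⊕1⊕1⊕1⊕0⊕1⊕1⊕0⊕0⊕1 = 1
s16: b16⊕b17⊕b18⊕b19⊕b20⊕b21⊕b22⊕b23⊕b24⊕b25⊕b26⊕b27⊕b28⊕b29⊕b30⊕b31 = 1⊕0⊕0⊕1⊕0⊕0⊕1⊕0⊕1⊕1⊕0⊕1⊕1⊕0⊕0⊕1 = 0
Syndrome (s16...s1) = 01101 → position 13.

01101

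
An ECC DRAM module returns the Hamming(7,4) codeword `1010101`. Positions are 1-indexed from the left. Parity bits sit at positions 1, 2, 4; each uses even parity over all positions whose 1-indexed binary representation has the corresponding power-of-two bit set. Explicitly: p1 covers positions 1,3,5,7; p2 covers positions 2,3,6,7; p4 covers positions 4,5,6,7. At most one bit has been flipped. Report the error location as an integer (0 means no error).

s1: b1⊕b3⊕b5⊕b7 = 1⊕1⊕1⊕1 = 0
s2: b2⊕b3⊕b6⊕b7 = 0⊕1⊕0⊕1 = 0
s4: b4⊕b5⊕b6⊕b7 = 0⊕1⊕0⊕1 = 0
Syndrome (s4...s1) = 000 → position 0 (no error).

0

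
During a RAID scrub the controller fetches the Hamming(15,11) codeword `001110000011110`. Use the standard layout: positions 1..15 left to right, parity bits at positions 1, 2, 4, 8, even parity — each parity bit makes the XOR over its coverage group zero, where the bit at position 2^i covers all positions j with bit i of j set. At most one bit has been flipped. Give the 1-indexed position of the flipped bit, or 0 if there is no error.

6

s1: b1⊕b3⊕b5⊕b7⊕b9⊕b11⊕b13⊕b15 = 0⊕1⊕1⊕0⊕0⊕1⊕1⊕0 = 0
s2: b2⊕b3⊕b6⊕b7⊕b10⊕b11⊕b14⊕b15 = 0⊕1⊕0⊕0⊕0⊕1⊕1⊕0 = 1
s4: b4⊕b5⊕b6⊕b7⊕b12⊕b13⊕b14⊕b15 = 1⊕1⊕0⊕0⊕1⊕1⊕1⊕0 = 1
s8: b8⊕b9⊕b10⊕b11⊕b12⊕b13⊕b14⊕b15 = 0⊕0⊕0⊕1⊕1⊕1⊕1⊕0 = 0
Syndrome (s8...s1) = 0110 → position 6.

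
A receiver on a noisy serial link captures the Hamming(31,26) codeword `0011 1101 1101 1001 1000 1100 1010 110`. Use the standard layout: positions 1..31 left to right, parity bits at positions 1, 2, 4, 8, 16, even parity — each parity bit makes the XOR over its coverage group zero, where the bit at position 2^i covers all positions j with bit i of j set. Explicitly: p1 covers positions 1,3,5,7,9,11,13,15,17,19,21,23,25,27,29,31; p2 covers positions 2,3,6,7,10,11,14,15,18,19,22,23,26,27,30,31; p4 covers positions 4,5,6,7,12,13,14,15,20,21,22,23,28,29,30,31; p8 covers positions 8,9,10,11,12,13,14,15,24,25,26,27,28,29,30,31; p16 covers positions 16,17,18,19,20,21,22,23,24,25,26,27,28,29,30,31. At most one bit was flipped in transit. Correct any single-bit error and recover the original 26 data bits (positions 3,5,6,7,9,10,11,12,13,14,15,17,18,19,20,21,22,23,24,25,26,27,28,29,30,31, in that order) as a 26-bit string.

s1: b1⊕b3⊕b5⊕b7⊕b9⊕b11⊕b13⊕b15⊕b17⊕b19⊕b21⊕b23⊕b25⊕b27⊕b29⊕b31 = 0⊕1⊕1⊕0⊕1⊕0⊕1⊕0⊕1⊕0⊕1⊕0⊕1⊕1⊕1⊕0 = 1
s2: b2⊕b3⊕b6⊕b7⊕b10⊕b11⊕b14⊕b15⊕b18⊕b19⊕b22⊕b23⊕b26⊕b27⊕b30⊕b31 = 0⊕1⊕1⊕0⊕1⊕0⊕0⊕0⊕0⊕0⊕1⊕0⊕0⊕1⊕1⊕0 = 0
s4: b4⊕b5⊕b6⊕b7⊕b12⊕b13⊕b14⊕b15⊕b20⊕b21⊕b22⊕b23⊕b28⊕b29⊕b30⊕b31 = 1⊕1⊕1⊕0⊕1⊕1⊕0⊕0⊕0⊕1⊕1⊕0⊕0⊕1⊕1⊕0 = 1
s8: b8⊕b9⊕b10⊕b11⊕b12⊕b13⊕b14⊕b15⊕b24⊕b25⊕b26⊕b27⊕b28⊕b29⊕b30⊕b31 = 1⊕1⊕1⊕0⊕1⊕1⊕0⊕0⊕0⊕1⊕0⊕1⊕0⊕1⊕1⊕0 = 1
s16: b16⊕b17⊕b18⊕b19⊕b20⊕b21⊕b22⊕b23⊕b24⊕b25⊕b26⊕b27⊕b28⊕b29⊕b30⊕b31 = 1⊕1⊕0⊕0⊕0⊕1⊕1⊕0⊕0⊕1⊕0⊕1⊕0⊕1⊕1⊕0 = 0
Syndrome (s16...s1) = 01101 → position 13.
Flip bit 13: corrected codeword = 0011110111010001100011001010110
Data bits at positions 3,5,6,7,9,10,11,12,13,14,15,17,18,19,20,21,22,23,24,25,26,27,28,29,30,31: 11101101000100011001010110

11101101000100011001010110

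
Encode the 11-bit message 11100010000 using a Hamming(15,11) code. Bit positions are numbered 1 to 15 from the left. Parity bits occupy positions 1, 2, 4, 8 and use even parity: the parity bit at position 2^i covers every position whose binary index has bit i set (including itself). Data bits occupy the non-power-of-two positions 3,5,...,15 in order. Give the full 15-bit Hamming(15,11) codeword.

Place data bits at non-power-of-two positions: b3=1, b5=1, b6=1, b7=0, b9=0, b10=0, b11=1, b12=0, b13=0, b14=0, b15=0.
p1 = XOR of data positions {3,5,7,9,11,13,15} = 1⊕1⊕0⊕0⊕1⊕0⊕0 = 1
p2 = XOR of data positions {3,6,7,10,11,14,15} = 1⊕1⊕0⊕0⊕1⊕0⊕0 = 1
p4 = XOR of data positions {5,6,7,12,13,14,15} = 1⊕1⊕0⊕0⊕0⊕0⊕0 = 0
p8 = XOR of data positions {9,10,11,12,13,14,15} = 0⊕0⊕1⊕0⊕0⊕0⊕0 = 1
Codeword b1..b15 = 111011010010000

111011010010000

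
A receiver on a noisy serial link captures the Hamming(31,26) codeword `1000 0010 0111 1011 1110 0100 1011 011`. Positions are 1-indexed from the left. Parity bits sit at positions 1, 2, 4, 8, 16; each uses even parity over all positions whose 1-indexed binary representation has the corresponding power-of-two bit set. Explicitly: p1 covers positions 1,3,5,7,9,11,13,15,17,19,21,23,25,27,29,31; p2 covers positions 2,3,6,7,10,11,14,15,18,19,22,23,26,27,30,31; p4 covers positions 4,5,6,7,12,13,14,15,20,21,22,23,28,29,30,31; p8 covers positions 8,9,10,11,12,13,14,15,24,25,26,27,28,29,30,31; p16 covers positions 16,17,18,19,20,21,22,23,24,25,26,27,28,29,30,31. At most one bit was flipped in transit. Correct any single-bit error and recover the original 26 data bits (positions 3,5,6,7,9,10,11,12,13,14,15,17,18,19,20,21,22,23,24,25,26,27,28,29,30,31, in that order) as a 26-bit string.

00010111101111001001011011

s1: b1⊕b3⊕b5⊕b7⊕b9⊕b11⊕b13⊕b15⊕b17⊕b19⊕b21⊕b23⊕b25⊕b27⊕b29⊕b31 = 1⊕0⊕0⊕1⊕0⊕1⊕1⊕1⊕1⊕1⊕0⊕0⊕1⊕1⊕0⊕1 = 0
s2: b2⊕b3⊕b6⊕b7⊕b10⊕b11⊕b14⊕b15⊕b18⊕b19⊕b22⊕b23⊕b26⊕b27⊕b30⊕b31 = 0⊕0⊕0⊕1⊕1⊕1⊕0⊕1⊕1⊕1⊕1⊕0⊕0⊕1⊕1⊕1 = 0
s4: b4⊕b5⊕b6⊕b7⊕b12⊕b13⊕b14⊕b15⊕b20⊕b21⊕b22⊕b23⊕b28⊕b29⊕b30⊕b31 = 0⊕0⊕0⊕1⊕1⊕1⊕0⊕1⊕0⊕0⊕1⊕0⊕1⊕0⊕1⊕1 = 0
s8: b8⊕b9⊕b10⊕b11⊕b12⊕b13⊕b14⊕b15⊕b24⊕b25⊕b26⊕b27⊕b28⊕b29⊕b30⊕b31 = 0⊕0⊕1⊕1⊕1⊕1⊕0⊕1⊕0⊕1⊕0⊕1⊕1⊕0⊕1⊕1 = 0
s16: b16⊕b17⊕b18⊕b19⊕b20⊕b21⊕b22⊕b23⊕b24⊕b25⊕b26⊕b27⊕b28⊕b29⊕b30⊕b31 = 1⊕1⊕1⊕1⊕0⊕0⊕1⊕0⊕0⊕1⊕0⊕1⊕1⊕0⊕1⊕1 = 0
Syndrome (s16...s1) = 00000 → position 0 (no error).
No correction needed.
Data bits at positions 3,5,6,7,9,10,11,12,13,14,15,17,18,19,20,21,22,23,24,25,26,27,28,29,30,31: 00010111101111001001011011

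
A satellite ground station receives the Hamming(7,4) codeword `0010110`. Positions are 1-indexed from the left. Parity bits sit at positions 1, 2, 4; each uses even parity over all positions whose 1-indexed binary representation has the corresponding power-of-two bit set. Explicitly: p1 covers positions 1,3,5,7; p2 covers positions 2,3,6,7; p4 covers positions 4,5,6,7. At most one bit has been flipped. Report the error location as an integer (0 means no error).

s1: b1⊕b3⊕b5⊕b7 = 0⊕1⊕1⊕0 = 0
s2: b2⊕b3⊕b6⊕b7 = 0⊕1⊕1⊕0 = 0
s4: b4⊕b5⊕b6⊕b7 = 0⊕1⊕1⊕0 = 0
Syndrome (s4...s1) = 000 → position 0 (no error).

0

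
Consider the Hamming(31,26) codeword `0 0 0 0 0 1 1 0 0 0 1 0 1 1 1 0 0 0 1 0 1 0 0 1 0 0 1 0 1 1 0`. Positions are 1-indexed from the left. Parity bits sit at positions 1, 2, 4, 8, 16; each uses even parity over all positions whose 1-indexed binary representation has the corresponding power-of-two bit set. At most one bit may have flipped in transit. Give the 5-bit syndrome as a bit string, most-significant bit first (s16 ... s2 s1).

00000

s1: b1⊕b3⊕b5⊕b7⊕b9⊕b11⊕b13⊕b15⊕b17⊕b19⊕b21⊕b23⊕b25⊕b27⊕b29⊕b31 = 0⊕0⊕0⊕1⊕0⊕1⊕1⊕1⊕0⊕1⊕1⊕0⊕0⊕1⊕1⊕0 = 0
s2: b2⊕b3⊕b6⊕b7⊕b10⊕b11⊕b14⊕b15⊕b18⊕b19⊕b22⊕b23⊕b26⊕b27⊕b30⊕b31 = 0⊕0⊕1⊕1⊕0⊕1⊕1⊕1⊕0⊕1⊕0⊕0⊕0⊕1⊕1⊕0 = 0
s4: b4⊕b5⊕b6⊕b7⊕b12⊕b13⊕b14⊕b15⊕b20⊕b21⊕b22⊕b23⊕b28⊕b29⊕b30⊕b31 = 0⊕0⊕1⊕1⊕0⊕1⊕1⊕1⊕0⊕1⊕0⊕0⊕0⊕1⊕1⊕0 = 0
s8: b8⊕b9⊕b10⊕b11⊕b12⊕b13⊕b14⊕b15⊕b24⊕b25⊕b26⊕b27⊕b28⊕b29⊕b30⊕b31 = 0⊕0⊕0⊕1⊕0⊕1⊕1⊕1⊕1⊕0⊕0⊕1⊕0⊕1⊕1⊕0 = 0
s16: b16⊕b17⊕b18⊕b19⊕b20⊕b21⊕b22⊕b23⊕b24⊕b25⊕b26⊕b27⊕b28⊕b29⊕b30⊕b31 = 0⊕0⊕0⊕1⊕0⊕1⊕0⊕0⊕1⊕0⊕0⊕1⊕0⊕1⊕1⊕0 = 0
Syndrome (s16...s1) = 00000 → position 0 (no error).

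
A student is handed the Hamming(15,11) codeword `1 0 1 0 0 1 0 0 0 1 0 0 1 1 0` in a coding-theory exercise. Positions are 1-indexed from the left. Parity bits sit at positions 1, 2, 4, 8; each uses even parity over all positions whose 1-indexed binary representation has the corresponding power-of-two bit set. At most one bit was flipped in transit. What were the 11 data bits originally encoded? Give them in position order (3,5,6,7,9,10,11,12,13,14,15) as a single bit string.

s1: b1⊕b3⊕b5⊕b7⊕b9⊕b11⊕b13⊕b15 = 1⊕1⊕0⊕0⊕0⊕0⊕1⊕0 = 1
s2: b2⊕b3⊕b6⊕b7⊕b10⊕b11⊕b14⊕b15 = 0⊕1⊕1⊕0⊕1⊕0⊕1⊕0 = 0
s4: b4⊕b5⊕b6⊕b7⊕b12⊕b13⊕b14⊕b15 = 0⊕0⊕1⊕0⊕0⊕1⊕1⊕0 = 1
s8: b8⊕b9⊕b10⊕b11⊕b12⊕b13⊕b14⊕b15 = 0⊕0⊕1⊕0⊕0⊕1⊕1⊕0 = 1
Syndrome (s8...s1) = 1101 → position 13.
Flip bit 13: corrected codeword = 101001000100010
Data bits at positions 3,5,6,7,9,10,11,12,13,14,15: 10100100010

10100100010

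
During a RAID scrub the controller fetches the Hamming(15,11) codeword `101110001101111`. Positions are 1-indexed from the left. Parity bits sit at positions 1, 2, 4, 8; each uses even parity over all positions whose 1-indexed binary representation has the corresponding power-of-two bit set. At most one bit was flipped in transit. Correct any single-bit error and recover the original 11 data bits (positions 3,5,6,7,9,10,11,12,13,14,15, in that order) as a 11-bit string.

s1: b1⊕b3⊕b5⊕b7⊕b9⊕b11⊕b13⊕b15 = 1⊕1⊕1⊕0⊕1⊕0⊕1⊕1 = 0
s2: b2⊕b3⊕b6⊕b7⊕b10⊕b11⊕b14⊕b15 = 0⊕1⊕0⊕0⊕1⊕0⊕1⊕1 = 0
s4: b4⊕b5⊕b6⊕b7⊕b12⊕b13⊕b14⊕b15 = 1⊕1⊕0⊕0⊕1⊕1⊕1⊕1 = 0
s8: b8⊕b9⊕b10⊕b11⊕b12⊕b13⊕b14⊕b15 = 0⊕1⊕1⊕0⊕1⊕1⊕1⊕1 = 0
Syndrome (s8...s1) = 0000 → position 0 (no error).
No correction needed.
Data bits at positions 3,5,6,7,9,10,11,12,13,14,15: 11001101111

11001101111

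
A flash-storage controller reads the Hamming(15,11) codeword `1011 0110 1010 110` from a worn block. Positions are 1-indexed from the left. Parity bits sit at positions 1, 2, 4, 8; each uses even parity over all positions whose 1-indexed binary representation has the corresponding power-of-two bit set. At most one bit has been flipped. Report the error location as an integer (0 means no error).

6

s1: b1⊕b3⊕b5⊕b7⊕b9⊕b11⊕b13⊕b15 = 1⊕1⊕0⊕1⊕1⊕1⊕1⊕0 = 0
s2: b2⊕b3⊕b6⊕b7⊕b10⊕b11⊕b14⊕b15 = 0⊕1⊕1⊕1⊕0⊕1⊕1⊕0 = 1
s4: b4⊕b5⊕b6⊕b7⊕b12⊕b13⊕b14⊕b15 = 1⊕0⊕1⊕1⊕0⊕1⊕1⊕0 = 1
s8: b8⊕b9⊕b10⊕b11⊕b12⊕b13⊕b14⊕b15 = 0⊕1⊕0⊕1⊕0⊕1⊕1⊕0 = 0
Syndrome (s8...s1) = 0110 → position 6.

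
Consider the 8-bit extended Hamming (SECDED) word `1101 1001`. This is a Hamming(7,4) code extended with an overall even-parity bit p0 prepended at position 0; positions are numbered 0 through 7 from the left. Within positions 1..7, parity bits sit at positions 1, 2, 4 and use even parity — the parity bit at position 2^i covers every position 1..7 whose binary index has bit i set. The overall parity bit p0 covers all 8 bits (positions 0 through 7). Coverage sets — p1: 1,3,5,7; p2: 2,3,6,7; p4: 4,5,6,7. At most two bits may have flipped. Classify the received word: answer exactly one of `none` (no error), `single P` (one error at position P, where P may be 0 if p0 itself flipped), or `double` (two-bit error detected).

single 1

s1: b1⊕b3⊕b5⊕b7 = 1⊕1⊕0⊕1 = 1
s2: b2⊕b3⊕b6⊕b7 = 0⊕1⊕0⊕1 = 0
s4: b4⊕b5⊕b6⊕b7 = 1⊕0⊕0⊕1 = 0
Syndrome (s4...s1) = 001 → position 1.
Overall parity (XOR of all 8 bits, including p0): 1⊕1⊕0⊕1⊕1⊕0⊕0⊕1 = 1
Overall=1, syndrome position=1 → single-bit error at position 1.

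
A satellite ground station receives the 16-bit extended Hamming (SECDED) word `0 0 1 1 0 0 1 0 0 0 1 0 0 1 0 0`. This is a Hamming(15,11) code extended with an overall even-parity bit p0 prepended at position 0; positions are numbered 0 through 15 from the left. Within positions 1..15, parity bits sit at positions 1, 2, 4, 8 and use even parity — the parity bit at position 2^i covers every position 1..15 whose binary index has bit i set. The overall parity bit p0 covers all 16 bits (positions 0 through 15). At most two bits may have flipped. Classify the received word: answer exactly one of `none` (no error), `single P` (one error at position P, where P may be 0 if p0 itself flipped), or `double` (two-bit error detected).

single 0

s1: b1⊕b3⊕b5⊕b7⊕b9⊕b11⊕b13⊕b15 = 0⊕1⊕0⊕0⊕0⊕0⊕1⊕0 = 0
s2: b2⊕b3⊕b6⊕b7⊕b10⊕b11⊕b14⊕b15 = 1⊕1⊕1⊕0⊕1⊕0⊕0⊕0 = 0
s4: b4⊕b5⊕b6⊕b7⊕b12⊕b13⊕b14⊕b15 = 0⊕0⊕1⊕0⊕0⊕1⊕0⊕0 = 0
s8: b8⊕b9⊕b10⊕b11⊕b12⊕b13⊕b14⊕b15 = 0⊕0⊕1⊕0⊕0⊕1⊕0⊕0 = 0
Syndrome (s8...s1) = 0000 → position 0 (no error).
Overall parity (XOR of all 16 bits, including p0): 0⊕0⊕1⊕1⊕0⊕0⊕1⊕0⊕0⊕0⊕1⊕0⊕0⊕1⊕0⊕0 = 1
Overall=1, syndrome position=0 → single-bit error at position 0.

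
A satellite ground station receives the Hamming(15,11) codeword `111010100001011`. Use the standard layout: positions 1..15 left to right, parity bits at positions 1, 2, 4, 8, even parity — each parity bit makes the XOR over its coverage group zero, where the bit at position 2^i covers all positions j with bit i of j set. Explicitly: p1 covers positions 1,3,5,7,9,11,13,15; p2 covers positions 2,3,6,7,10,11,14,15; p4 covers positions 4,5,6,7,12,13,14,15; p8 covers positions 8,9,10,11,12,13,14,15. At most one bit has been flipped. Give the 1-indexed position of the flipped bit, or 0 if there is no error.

s1: b1⊕b3⊕b5⊕b7⊕b9⊕b11⊕b13⊕b15 = 1⊕1⊕1⊕1⊕0⊕0⊕0⊕1 = 1
s2: b2⊕b3⊕b6⊕b7⊕b10⊕b11⊕b14⊕b15 = 1⊕1⊕0⊕1⊕0⊕0⊕1⊕1 = 1
s4: b4⊕b5⊕b6⊕b7⊕b12⊕b13⊕b14⊕b15 = 0⊕1⊕0⊕1⊕1⊕0⊕1⊕1 = 1
s8: b8⊕b9⊕b10⊕b11⊕b12⊕b13⊕b14⊕b15 = 0⊕0⊕0⊕0⊕1⊕0⊕1⊕1 = 1
Syndrome (s8...s1) = 1111 → position 15.

15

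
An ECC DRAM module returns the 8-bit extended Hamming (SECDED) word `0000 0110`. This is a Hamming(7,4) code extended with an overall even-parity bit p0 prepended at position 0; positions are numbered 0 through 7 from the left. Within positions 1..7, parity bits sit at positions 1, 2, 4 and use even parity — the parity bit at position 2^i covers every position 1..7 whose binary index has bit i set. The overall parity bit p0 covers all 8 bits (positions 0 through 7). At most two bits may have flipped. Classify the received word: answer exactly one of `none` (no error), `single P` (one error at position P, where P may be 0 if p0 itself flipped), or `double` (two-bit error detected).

double

s1: b1⊕b3⊕b5⊕b7 = 0⊕0⊕1⊕0 = 1
s2: b2⊕b3⊕b6⊕b7 = 0⊕0⊕1⊕0 = 1
s4: b4⊕b5⊕b6⊕b7 = 0⊕1⊕1⊕0 = 0
Syndrome (s4...s1) = 011 → position 3.
Overall parity (XOR of all 8 bits, including p0): 0⊕0⊕0⊕0⊕0⊕1⊕1⊕0 = 0
Overall=0, syndrome position=3 → double-bit error detected (uncorrectable).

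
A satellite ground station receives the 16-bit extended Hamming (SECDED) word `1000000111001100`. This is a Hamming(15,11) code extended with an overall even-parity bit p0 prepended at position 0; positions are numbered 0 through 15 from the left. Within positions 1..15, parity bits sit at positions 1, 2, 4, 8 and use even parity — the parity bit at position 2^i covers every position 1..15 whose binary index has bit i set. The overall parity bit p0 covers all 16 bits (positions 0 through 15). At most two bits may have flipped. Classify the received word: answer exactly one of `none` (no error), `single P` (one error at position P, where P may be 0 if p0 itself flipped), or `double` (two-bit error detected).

s1: b1⊕b3⊕b5⊕b7⊕b9⊕b11⊕b13⊕b15 = 0⊕0⊕0⊕1⊕1⊕0⊕1⊕0 = 1
s2: b2⊕b3⊕b6⊕b7⊕b10⊕b11⊕b14⊕b15 = 0⊕0⊕0⊕1⊕0⊕0⊕0⊕0 = 1
s4: b4⊕b5⊕b6⊕b7⊕b12⊕b13⊕b14⊕b15 = 0⊕0⊕0⊕1⊕1⊕1⊕0⊕0 = 1
s8: b8⊕b9⊕b10⊕b11⊕b12⊕b13⊕b14⊕b15 = 1⊕1⊕0⊕0⊕1⊕1⊕0⊕0 = 0
Syndrome (s8...s1) = 0111 → position 7.
Overall parity (XOR of all 16 bits, including p0): 1⊕0⊕0⊕0⊕0⊕0⊕0⊕1⊕1⊕1⊕0⊕0⊕1⊕1⊕0⊕0 = 0
Overall=0, syndrome position=7 → double-bit error detected (uncorrectable).

double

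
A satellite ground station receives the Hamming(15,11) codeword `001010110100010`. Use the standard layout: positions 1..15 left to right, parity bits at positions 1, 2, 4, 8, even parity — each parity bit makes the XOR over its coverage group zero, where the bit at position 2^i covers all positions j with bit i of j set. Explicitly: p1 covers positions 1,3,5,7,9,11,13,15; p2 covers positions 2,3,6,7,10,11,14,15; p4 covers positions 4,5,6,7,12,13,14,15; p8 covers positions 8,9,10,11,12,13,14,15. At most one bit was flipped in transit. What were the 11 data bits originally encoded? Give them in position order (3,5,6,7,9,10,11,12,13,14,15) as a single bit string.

s1: b1⊕b3⊕b5⊕b7⊕b9⊕b11⊕b13⊕b15 = 0⊕1⊕1⊕1⊕0⊕0⊕0⊕0 = 1
s2: b2⊕b3⊕b6⊕b7⊕b10⊕b11⊕b14⊕b15 = 0⊕1⊕0⊕1⊕1⊕0⊕1⊕0 = 0
s4: b4⊕b5⊕b6⊕b7⊕b12⊕b13⊕b14⊕b15 = 0⊕1⊕0⊕1⊕0⊕0⊕1⊕0 = 1
s8: b8⊕b9⊕b10⊕b11⊕b12⊕b13⊕b14⊕b15 = 1⊕0⊕1⊕0⊕0⊕0⊕1⊕0 = 1
Syndrome (s8...s1) = 1101 → position 13.
Flip bit 13: corrected codeword = 001010110100110
Data bits at positions 3,5,6,7,9,10,11,12,13,14,15: 11010100110

11010100110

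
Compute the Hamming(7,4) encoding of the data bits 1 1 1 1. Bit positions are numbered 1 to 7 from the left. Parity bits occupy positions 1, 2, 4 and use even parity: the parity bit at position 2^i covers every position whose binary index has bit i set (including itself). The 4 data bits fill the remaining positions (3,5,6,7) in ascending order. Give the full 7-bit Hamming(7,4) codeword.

1111111

Place data bits at non-power-of-two positions: b3=1, b5=1, b6=1, b7=1.
p1 = XOR of data positions {3,5,7} = 1⊕1⊕1 = 1
p2 = XOR of data positions {3,6,7} = 1⊕1⊕1 = 1
p4 = XOR of data positions {5,6,7} = 1⊕1⊕1 = 1
Codeword b1..b7 = 1111111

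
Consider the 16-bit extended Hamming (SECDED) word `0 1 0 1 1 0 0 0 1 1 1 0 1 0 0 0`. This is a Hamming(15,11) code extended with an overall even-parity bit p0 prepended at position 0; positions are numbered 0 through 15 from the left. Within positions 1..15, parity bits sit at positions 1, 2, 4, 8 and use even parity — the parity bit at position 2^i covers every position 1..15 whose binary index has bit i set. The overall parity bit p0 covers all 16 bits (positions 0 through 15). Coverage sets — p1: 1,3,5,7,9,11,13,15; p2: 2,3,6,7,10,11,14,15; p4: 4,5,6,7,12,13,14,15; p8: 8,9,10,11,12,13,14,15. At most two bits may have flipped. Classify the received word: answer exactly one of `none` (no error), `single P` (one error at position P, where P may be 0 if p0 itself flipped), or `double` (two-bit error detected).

s1: b1⊕b3⊕b5⊕b7⊕b9⊕b11⊕b13⊕b15 = 1⊕1⊕0⊕0⊕1⊕0⊕0⊕0 = 1
s2: b2⊕b3⊕b6⊕b7⊕b10⊕b11⊕b14⊕b15 = 0⊕1⊕0⊕0⊕1⊕0⊕0⊕0 = 0
s4: b4⊕b5⊕b6⊕b7⊕b12⊕b13⊕b14⊕b15 = 1⊕0⊕0⊕0⊕1⊕0⊕0⊕0 = 0
s8: b8⊕b9⊕b10⊕b11⊕b12⊕b13⊕b14⊕b15 = 1⊕1⊕1⊕0⊕1⊕0⊕0⊕0 = 0
Syndrome (s8...s1) = 0001 → position 1.
Overall parity (XOR of all 16 bits, including p0): 0⊕1⊕0⊕1⊕1⊕0⊕0⊕0⊕1⊕1⊕1⊕0⊕1⊕0⊕0⊕0 = 1
Overall=1, syndrome position=1 → single-bit error at position 1.

single 1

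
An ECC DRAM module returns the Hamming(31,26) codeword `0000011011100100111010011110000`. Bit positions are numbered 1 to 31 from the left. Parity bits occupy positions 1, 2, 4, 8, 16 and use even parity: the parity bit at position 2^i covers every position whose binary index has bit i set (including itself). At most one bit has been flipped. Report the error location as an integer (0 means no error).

s1: b1⊕b3⊕b5⊕b7⊕b9⊕b11⊕b13⊕b15⊕b17⊕b19⊕b21⊕b23⊕b25⊕b27⊕b29⊕b31 = 0⊕0⊕0⊕1⊕1⊕1⊕0⊕0⊕1⊕1⊕1⊕0⊕1⊕1⊕0⊕0 = 0
s2: b2⊕b3⊕b6⊕b7⊕b10⊕b11⊕b14⊕b15⊕b18⊕b19⊕b22⊕b23⊕b26⊕b27⊕b30⊕b31 = 0⊕0⊕1⊕1⊕1⊕1⊕1⊕0⊕1⊕1⊕0⊕0⊕1⊕1⊕0⊕0 = 1
s4: b4⊕b5⊕b6⊕b7⊕b12⊕b13⊕b14⊕b15⊕b20⊕b21⊕b22⊕b23⊕b28⊕b29⊕b30⊕b31 = 0⊕0⊕1⊕1⊕0⊕0⊕1⊕0⊕0⊕1⊕0⊕0⊕0⊕0⊕0⊕0 = 0
s8: b8⊕b9⊕b10⊕b11⊕b12⊕b13⊕b14⊕b15⊕b24⊕b25⊕b26⊕b27⊕b28⊕b29⊕b30⊕b31 = 0⊕1⊕1⊕1⊕0⊕0⊕1⊕0⊕1⊕1⊕1⊕1⊕0⊕0⊕0⊕0 = 0
s16: b16⊕b17⊕b18⊕b19⊕b20⊕b21⊕b22⊕b23⊕b24⊕b25⊕b26⊕b27⊕b28⊕b29⊕b30⊕b31 = 0⊕1⊕1⊕1⊕0⊕1⊕0⊕0⊕1⊕1⊕1⊕1⊕0⊕0⊕0⊕0 = 0
Syndrome (s16...s1) = 00010 → position 2.

2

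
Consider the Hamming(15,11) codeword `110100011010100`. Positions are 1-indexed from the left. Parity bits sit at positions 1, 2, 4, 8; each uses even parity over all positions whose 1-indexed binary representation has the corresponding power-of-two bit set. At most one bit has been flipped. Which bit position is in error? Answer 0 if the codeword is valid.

0

s1: b1⊕b3⊕b5⊕b7⊕b9⊕b11⊕b13⊕b15 = 1⊕0⊕0⊕0⊕1⊕1⊕1⊕0 = 0
s2: b2⊕b3⊕b6⊕b7⊕b10⊕b11⊕b14⊕b15 = 1⊕0⊕0⊕0⊕0⊕1⊕0⊕0 = 0
s4: b4⊕b5⊕b6⊕b7⊕b12⊕b13⊕b14⊕b15 = 1⊕0⊕0⊕0⊕0⊕1⊕0⊕0 = 0
s8: b8⊕b9⊕b10⊕b11⊕b12⊕b13⊕b14⊕b15 = 1⊕1⊕0⊕1⊕0⊕1⊕0⊕0 = 0
Syndrome (s8...s1) = 0000 → position 0 (no error).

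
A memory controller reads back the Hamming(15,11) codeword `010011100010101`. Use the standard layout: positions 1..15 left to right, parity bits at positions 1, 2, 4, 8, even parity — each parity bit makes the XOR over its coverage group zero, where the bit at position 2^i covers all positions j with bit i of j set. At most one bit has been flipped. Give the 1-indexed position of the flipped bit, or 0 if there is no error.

15

s1: b1⊕b3⊕b5⊕b7⊕b9⊕b11⊕b13⊕b15 = 0⊕0⊕1⊕1⊕0⊕1⊕1⊕1 = 1
s2: b2⊕b3⊕b6⊕b7⊕b10⊕b11⊕b14⊕b15 = 1⊕0⊕1⊕1⊕0⊕1⊕0⊕1 = 1
s4: b4⊕b5⊕b6⊕b7⊕b12⊕b13⊕b14⊕b15 = 0⊕1⊕1⊕1⊕0⊕1⊕0⊕1 = 1
s8: b8⊕b9⊕b10⊕b11⊕b12⊕b13⊕b14⊕b15 = 0⊕0⊕0⊕1⊕0⊕1⊕0⊕1 = 1
Syndrome (s8...s1) = 1111 → position 15.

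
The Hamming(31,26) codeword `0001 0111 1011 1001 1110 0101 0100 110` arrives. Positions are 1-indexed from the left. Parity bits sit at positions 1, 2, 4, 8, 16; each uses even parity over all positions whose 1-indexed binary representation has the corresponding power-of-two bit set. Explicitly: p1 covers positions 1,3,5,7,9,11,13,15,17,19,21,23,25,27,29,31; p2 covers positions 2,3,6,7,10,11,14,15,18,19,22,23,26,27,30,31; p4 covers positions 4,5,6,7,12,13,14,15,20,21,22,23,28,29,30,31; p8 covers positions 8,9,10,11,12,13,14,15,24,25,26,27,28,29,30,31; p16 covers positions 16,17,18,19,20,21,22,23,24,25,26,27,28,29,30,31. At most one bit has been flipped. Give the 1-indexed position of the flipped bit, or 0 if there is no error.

25

s1: b1⊕b3⊕b5⊕b7⊕b9⊕b11⊕b13⊕b15⊕b17⊕b19⊕b21⊕b23⊕b25⊕b27⊕b29⊕b31 = 0⊕0⊕0⊕1⊕1⊕1⊕1⊕0⊕1⊕1⊕0⊕0⊕0⊕0⊕1⊕0 = 1
s2: b2⊕b3⊕b6⊕b7⊕b10⊕b11⊕b14⊕b15⊕b18⊕b19⊕b22⊕b23⊕b26⊕b27⊕b30⊕b31 = 0⊕0⊕1⊕1⊕0⊕1⊕0⊕0⊕1⊕1⊕1⊕0⊕1⊕0⊕1⊕0 = 0
s4: b4⊕b5⊕b6⊕b7⊕b12⊕b13⊕b14⊕b15⊕b20⊕b21⊕b22⊕b23⊕b28⊕b29⊕b30⊕b31 = 1⊕0⊕1⊕1⊕1⊕1⊕0⊕0⊕0⊕0⊕1⊕0⊕0⊕1⊕1⊕0 = 0
s8: b8⊕b9⊕b10⊕b11⊕b12⊕b13⊕b14⊕b15⊕b24⊕b25⊕b26⊕b27⊕b28⊕b29⊕b30⊕b31 = 1⊕1⊕0⊕1⊕1⊕1⊕0⊕0⊕1⊕0⊕1⊕0⊕0⊕1⊕1⊕0 = 1
s16: b16⊕b17⊕b18⊕b19⊕b20⊕b21⊕b22⊕b23⊕b24⊕b25⊕b26⊕b27⊕b28⊕b29⊕b30⊕b31 = 1⊕1⊕1⊕1⊕0⊕0⊕1⊕0⊕1⊕0⊕1⊕0⊕0⊕1⊕1⊕0 = 1
Syndrome (s16...s1) = 11001 → position 25.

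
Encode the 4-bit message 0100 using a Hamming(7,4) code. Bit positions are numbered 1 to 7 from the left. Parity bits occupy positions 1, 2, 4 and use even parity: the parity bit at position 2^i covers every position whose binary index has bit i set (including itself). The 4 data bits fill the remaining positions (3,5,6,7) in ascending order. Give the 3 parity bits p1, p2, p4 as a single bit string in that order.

101

Place data bits at non-power-of-two positions: b3=0, b5=1, b6=0, b7=0.
p1 = XOR of data positions {3,5,7} = 0⊕1⊕0 = 1
p2 = XOR of data positions {3,6,7} = 0⊕0⊕0 = 0
p4 = XOR of data positions {5,6,7} = 1⊕0⊕0 = 1
Parity bits p1,p2,p4 = 101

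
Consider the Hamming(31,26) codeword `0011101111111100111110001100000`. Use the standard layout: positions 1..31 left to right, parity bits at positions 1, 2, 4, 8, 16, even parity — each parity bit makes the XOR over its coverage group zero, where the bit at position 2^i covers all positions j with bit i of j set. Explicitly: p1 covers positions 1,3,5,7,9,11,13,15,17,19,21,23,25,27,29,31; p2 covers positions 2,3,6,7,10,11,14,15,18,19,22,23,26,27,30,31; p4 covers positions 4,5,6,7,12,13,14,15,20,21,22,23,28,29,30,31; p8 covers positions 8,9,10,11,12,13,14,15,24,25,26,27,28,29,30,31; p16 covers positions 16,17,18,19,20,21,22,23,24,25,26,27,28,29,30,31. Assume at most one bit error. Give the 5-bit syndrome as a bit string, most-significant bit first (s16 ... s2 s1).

s1: b1⊕b3⊕b5⊕b7⊕b9⊕b11⊕b13⊕b15⊕b17⊕b19⊕b21⊕b23⊕b25⊕b27⊕b29⊕b31 = 0⊕1⊕1⊕1⊕1⊕1⊕1⊕0⊕1⊕1⊕1⊕0⊕1⊕0⊕0⊕0 = 0
s2: b2⊕b3⊕b6⊕b7⊕b10⊕b11⊕b14⊕b15⊕b18⊕b19⊕b22⊕b23⊕b26⊕b27⊕b30⊕b31 = 0⊕1⊕0⊕1⊕1⊕1⊕1⊕0⊕1⊕1⊕0⊕0⊕1⊕0⊕0⊕0 = 0
s4: b4⊕b5⊕b6⊕b7⊕b12⊕b13⊕b14⊕b15⊕b20⊕b21⊕b22⊕b23⊕b28⊕b29⊕b30⊕b31 = 1⊕1⊕0⊕1⊕1⊕1⊕1⊕0⊕1⊕1⊕0⊕0⊕0⊕0⊕0⊕0 = 0
s8: b8⊕b9⊕b10⊕b11⊕b12⊕b13⊕b14⊕b15⊕b24⊕b25⊕b26⊕b27⊕b28⊕b29⊕b30⊕b31 = 1⊕1⊕1⊕1⊕1⊕1⊕1⊕0⊕0⊕1⊕1⊕0⊕0⊕0⊕0⊕0 = 1
s16: b16⊕b17⊕b18⊕b19⊕b20⊕b21⊕b22⊕b23⊕b24⊕b25⊕b26⊕b27⊕b28⊕b29⊕b30⊕b31 = 0⊕1⊕1⊕1⊕1⊕1⊕0⊕0⊕0⊕1⊕1⊕0⊕0⊕0⊕0⊕0 = 1
Syndrome (s16...s1) = 11000 → position 24.

11000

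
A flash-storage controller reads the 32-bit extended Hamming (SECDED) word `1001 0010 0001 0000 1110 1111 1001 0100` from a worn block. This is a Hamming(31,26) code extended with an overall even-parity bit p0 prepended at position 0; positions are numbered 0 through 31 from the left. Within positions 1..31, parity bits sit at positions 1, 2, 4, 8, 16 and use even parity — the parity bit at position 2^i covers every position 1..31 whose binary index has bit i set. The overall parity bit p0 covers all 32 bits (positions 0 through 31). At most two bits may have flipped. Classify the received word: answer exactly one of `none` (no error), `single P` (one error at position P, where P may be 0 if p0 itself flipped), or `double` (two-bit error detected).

s1: b1⊕b3⊕b5⊕b7⊕b9⊕b11⊕b13⊕b15⊕b17⊕b19⊕b21⊕b23⊕b25⊕b27⊕b29⊕b31 = 0⊕1⊕0⊕0⊕0⊕1⊕0⊕0⊕1⊕0⊕1⊕1⊕0⊕1⊕1⊕0 = 1
s2: b2⊕b3⊕b6⊕b7⊕b10⊕b11⊕b14⊕b15⊕b18⊕b19⊕b22⊕b23⊕b26⊕b27⊕b30⊕b31 = 0⊕1⊕1⊕0⊕0⊕1⊕0⊕0⊕1⊕0⊕1⊕1⊕0⊕1⊕0⊕0 = 1
s4: b4⊕b5⊕b6⊕b7⊕b12⊕b13⊕b14⊕b15⊕b20⊕b21⊕b22⊕b23⊕b28⊕b29⊕b30⊕b31 = 0⊕0⊕1⊕0⊕0⊕0⊕0⊕0⊕1⊕1⊕1⊕1⊕0⊕1⊕0⊕0 = 0
s8: b8⊕b9⊕b10⊕b11⊕b12⊕b13⊕b14⊕b15⊕b24⊕b25⊕b26⊕b27⊕b28⊕b29⊕b30⊕b31 = 0⊕0⊕0⊕1⊕0⊕0⊕0⊕0⊕1⊕0⊕0⊕1⊕0⊕1⊕0⊕0 = 0
s16: b16⊕b17⊕b18⊕b19⊕b20⊕b21⊕b22⊕b23⊕b24⊕b25⊕b26⊕b27⊕b28⊕b29⊕b30⊕b31 = 1⊕1⊕1⊕0⊕1⊕1⊕1⊕1⊕1⊕0⊕0⊕1⊕0⊕1⊕0⊕0 = 0
Syndrome (s16...s1) = 00011 → position 3.
Overall parity (XOR of all 32 bits, including p0): 1⊕0⊕0⊕1⊕0⊕0⊕1⊕0⊕0⊕0⊕0⊕1⊕0⊕0⊕0⊕0⊕1⊕1⊕1⊕0⊕1⊕1⊕1⊕1⊕1⊕0⊕0⊕1⊕0⊕1⊕0⊕0 = 0
Overall=0, syndrome position=3 → double-bit error detected (uncorrectable).

double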